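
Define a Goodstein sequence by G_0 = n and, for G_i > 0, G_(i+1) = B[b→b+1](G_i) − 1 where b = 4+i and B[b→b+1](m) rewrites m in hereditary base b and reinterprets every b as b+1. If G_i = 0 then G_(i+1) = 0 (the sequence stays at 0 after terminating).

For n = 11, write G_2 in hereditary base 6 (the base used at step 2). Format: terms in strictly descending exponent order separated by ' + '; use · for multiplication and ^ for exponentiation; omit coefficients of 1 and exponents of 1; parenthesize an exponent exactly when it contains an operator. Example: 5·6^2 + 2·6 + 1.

G_0 = 11. HB_4(11) = 2·4 + 3. Bump = 13. G_1 = 12.
G_1 = 12. HB_5(12) = 2·5 + 2. Bump = 14. G_2 = 13.

2·6 + 1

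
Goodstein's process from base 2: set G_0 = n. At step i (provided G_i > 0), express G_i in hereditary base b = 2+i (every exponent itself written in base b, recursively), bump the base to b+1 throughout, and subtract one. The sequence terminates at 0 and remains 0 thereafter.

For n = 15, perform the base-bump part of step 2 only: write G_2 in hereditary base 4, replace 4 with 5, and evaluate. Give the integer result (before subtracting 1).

18753

(0) 15|_2 = 2^(2 + 1) + 2^2 + 2 + 1 ↦ 3^(3 + 1) + 3^3 + 3 + 1|_3 = 112 ⇒ 111
(1) 111|_3 = 3^(3 + 1) + 3^3 + 3 ↦ 4^(4 + 1) + 4^4 + 4|_4 = 1284 ⇒ 1283
(2) 1283|_4 = 4^(4 + 1) + 4^4 + 3 ↦ 5^(5 + 1) + 5^5 + 3|_5 = 18753 ⇒ 18752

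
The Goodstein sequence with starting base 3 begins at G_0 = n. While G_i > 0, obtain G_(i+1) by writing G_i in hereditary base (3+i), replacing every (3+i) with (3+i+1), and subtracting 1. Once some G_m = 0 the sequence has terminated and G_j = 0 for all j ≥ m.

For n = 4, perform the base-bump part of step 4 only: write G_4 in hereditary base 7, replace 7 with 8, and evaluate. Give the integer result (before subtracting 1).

G_0=4  [base 3] 3 + 1  →[3↦4]→  4 + 1 = 5  −1 ⇒ G_1=4
G_1=4  [base 4] 4  →[4↦5]→  5 = 5  −1 ⇒ G_2=4
G_2=4  [base 5] 4  →[5↦6]→  4 = 4  −1 ⇒ G_3=3
G_3=3  [base 6] 3  →[6↦7]→  3 = 3  −1 ⇒ G_4=2
G_4=2  [base 7] 2  →[7↦8]→  2 = 2  −1 ⇒ G_5=1

2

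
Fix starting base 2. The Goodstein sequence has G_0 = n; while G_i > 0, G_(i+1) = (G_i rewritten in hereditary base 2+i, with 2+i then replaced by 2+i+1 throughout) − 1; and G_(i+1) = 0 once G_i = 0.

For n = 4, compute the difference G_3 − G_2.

G_0 = 4. HB_2(4) = 2^2. Bump = 27. G_1 = 26.
G_1 = 26. HB_3(26) = 2·3^2 + 2·3 + 2. Bump = 42. G_2 = 41.
G_2 = 41. HB_4(41) = 2·4^2 + 2·4 + 1. Bump = 61. G_3 = 60.

19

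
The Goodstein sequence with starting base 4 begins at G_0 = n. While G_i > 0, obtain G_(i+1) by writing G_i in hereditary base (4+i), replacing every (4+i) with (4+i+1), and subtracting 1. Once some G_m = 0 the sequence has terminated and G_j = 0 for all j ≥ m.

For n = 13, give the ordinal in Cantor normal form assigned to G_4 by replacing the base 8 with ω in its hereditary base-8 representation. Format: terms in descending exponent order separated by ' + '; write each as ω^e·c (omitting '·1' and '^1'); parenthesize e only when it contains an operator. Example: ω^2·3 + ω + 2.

ω·2 + 3

base 4: 13 = 3·4 + 1; at 5: 3·5 + 1 = 16; next = 15
base 5: 15 = 3·5; at 6: 3·6 = 18; next = 17
base 6: 17 = 2·6 + 5; at 7: 2·7 + 5 = 19; next = 18
base 7: 18 = 2·7 + 4; at 8: 2·8 + 4 = 20; next = 19
base 8: 19 = 2·8 + 3; at 9: 2·9 + 3 = 21; next = 20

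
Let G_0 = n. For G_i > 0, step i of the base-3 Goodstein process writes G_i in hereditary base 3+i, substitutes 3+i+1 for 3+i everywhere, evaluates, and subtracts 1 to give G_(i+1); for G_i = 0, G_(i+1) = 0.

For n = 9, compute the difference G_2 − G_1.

2

[0] 9 ≡ 3^2 (base 3). Lift 4: 16. −1: 15.
[1] 15 ≡ 3·4 + 3 (base 4). Lift 5: 18. −1: 17.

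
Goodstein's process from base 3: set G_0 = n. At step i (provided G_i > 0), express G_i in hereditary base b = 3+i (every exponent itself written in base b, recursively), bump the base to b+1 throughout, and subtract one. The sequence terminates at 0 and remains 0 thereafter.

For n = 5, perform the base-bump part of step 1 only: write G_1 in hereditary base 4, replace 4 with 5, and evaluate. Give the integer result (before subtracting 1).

G_0=5  [base 3] 3 + 2  →[3↦4]→  4 + 2 = 6  −1 ⇒ G_1=5
G_1=5  [base 4] 4 + 1  →[4↦5]→  5 + 1 = 6  −1 ⇒ G_2=5

6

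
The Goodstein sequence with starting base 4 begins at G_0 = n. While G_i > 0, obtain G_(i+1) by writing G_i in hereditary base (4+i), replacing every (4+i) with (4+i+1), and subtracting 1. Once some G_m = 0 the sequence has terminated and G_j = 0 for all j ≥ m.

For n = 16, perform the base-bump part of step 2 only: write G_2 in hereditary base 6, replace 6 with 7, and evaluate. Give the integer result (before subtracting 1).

31

G_0 = 16. HB_4(16) = 4^2. Bump = 25. G_1 = 24.
G_1 = 24. HB_5(24) = 4·5 + 4. Bump = 28. G_2 = 27.
G_2 = 27. HB_6(27) = 4·6 + 3. Bump = 31. G_3 = 30.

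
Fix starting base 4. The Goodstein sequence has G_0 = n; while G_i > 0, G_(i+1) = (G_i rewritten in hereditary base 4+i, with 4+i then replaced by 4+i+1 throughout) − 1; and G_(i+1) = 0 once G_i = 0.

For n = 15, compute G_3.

(0) 15|_4 = 3·4 + 3 ↦ 3·5 + 3|_5 = 18 ⇒ 17
(1) 17|_5 = 3·5 + 2 ↦ 3·6 + 2|_6 = 20 ⇒ 19
(2) 19|_6 = 3·6 + 1 ↦ 3·7 + 1|_7 = 22 ⇒ 21
(3) 21|_7 = 3·7 ↦ 3·8|_8 = 24 ⇒ 23

21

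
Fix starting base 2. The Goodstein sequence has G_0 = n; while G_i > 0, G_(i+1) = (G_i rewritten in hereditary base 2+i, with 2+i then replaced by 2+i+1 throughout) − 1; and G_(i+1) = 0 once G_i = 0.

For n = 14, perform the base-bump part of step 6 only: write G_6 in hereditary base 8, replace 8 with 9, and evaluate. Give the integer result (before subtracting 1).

[0] 14 ≡ 2^(2 + 1) + 2^2 + 2 (base 2). Lift 3: 111. −1: 110.
[1] 110 ≡ 3^(3 + 1) + 3^3 + 2 (base 3). Lift 4: 1282. −1: 1281.
[2] 1281 ≡ 4^(4 + 1) + 4^4 + 1 (base 4). Lift 5: 18751. −1: 18750.
[3] 18750 ≡ 5^(5 + 1) + 5^5 (base 5). Lift 6: 326592. −1: 326591.
[4] 326591 ≡ 6^(6 + 1) + 5·6^5 + 5·6^4 + 5·6^3 + 5·6^2 + 5·6 + 5 (base 6). Lift 7: 5862841. −1: 5862840.
[5] 5862840 ≡ 7^(7 + 1) + 5·7^5 + 5·7^4 + 5·7^3 + 5·7^2 + 5·7 + 4 (base 7). Lift 8: 134404972. −1: 134404971.

3487116549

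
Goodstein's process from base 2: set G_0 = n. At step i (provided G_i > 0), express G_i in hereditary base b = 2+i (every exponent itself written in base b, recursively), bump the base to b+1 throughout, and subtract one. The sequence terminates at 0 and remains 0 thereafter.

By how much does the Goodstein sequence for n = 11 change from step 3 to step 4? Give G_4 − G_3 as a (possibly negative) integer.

264310

step 0: 11 = 2^(2 + 1) + 2 + 1; sub 3 for 2: 3^(3 + 1) + 3 + 1; = 85; G_1 = 85−1 = 84
step 1: 84 = 3^(3 + 1) + 3; sub 4 for 3: 4^(4 + 1) + 4; = 1028; G_2 = 1028−1 = 1027
step 2: 1027 = 4^(4 + 1) + 3; sub 5 for 4: 5^(5 + 1) + 3; = 15628; G_3 = 15628−1 = 15627
step 3: 15627 = 5^(5 + 1) + 2; sub 6 for 5: 6^(6 + 1) + 2; = 279938; G_4 = 279938−1 = 279937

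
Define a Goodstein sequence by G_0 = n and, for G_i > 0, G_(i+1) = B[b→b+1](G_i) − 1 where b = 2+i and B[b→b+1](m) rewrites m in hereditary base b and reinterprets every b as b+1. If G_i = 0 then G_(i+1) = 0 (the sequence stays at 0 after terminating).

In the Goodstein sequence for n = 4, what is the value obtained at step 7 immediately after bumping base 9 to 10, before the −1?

i=0: 4 = 2^2 (b=2); 2→3: 3^3 = 27; 27−1 = 26
i=1: 26 = 2·3^2 + 2·3 + 2 (b=3); 3→4: 2·4^2 + 2·4 + 2 = 42; 42−1 = 41
i=2: 41 = 2·4^2 + 2·4 + 1 (b=4); 4→5: 2·5^2 + 2·5 + 1 = 61; 61−1 = 60
i=3: 60 = 2·5^2 + 2·5 (b=5); 5→6: 2·6^2 + 2·6 = 84; 84−1 = 83
i=4: 83 = 2·6^2 + 6 + 5 (b=6); 6→7: 2·7^2 + 7 + 5 = 110; 110−1 = 109
i=5: 109 = 2·7^2 + 7 + 4 (b=7); 7→8: 2·8^2 + 8 + 4 = 140; 140−1 = 139
i=6: 139 = 2·8^2 + 8 + 3 (b=8); 8→9: 2·9^2 + 9 + 3 = 174; 174−1 = 173
i=7: 173 = 2·9^2 + 9 + 2 (b=9); 9→10: 2·10^2 + 10 + 2 = 212; 212−1 = 211

212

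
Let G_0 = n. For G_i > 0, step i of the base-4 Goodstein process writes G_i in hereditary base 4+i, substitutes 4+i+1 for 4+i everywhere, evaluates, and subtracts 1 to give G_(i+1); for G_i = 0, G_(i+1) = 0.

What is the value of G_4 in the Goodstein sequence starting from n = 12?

17

[0] 12 ≡ 3·4 (base 4). Lift 5: 15. −1: 14.
[1] 14 ≡ 2·5 + 4 (base 5). Lift 6: 16. −1: 15.
[2] 15 ≡ 2·6 + 3 (base 6). Lift 7: 17. −1: 16.
[3] 16 ≡ 2·7 + 2 (base 7). Lift 8: 18. −1: 17.
[4] 17 ≡ 2·8 + 1 (base 8). Lift 9: 19. −1: 18.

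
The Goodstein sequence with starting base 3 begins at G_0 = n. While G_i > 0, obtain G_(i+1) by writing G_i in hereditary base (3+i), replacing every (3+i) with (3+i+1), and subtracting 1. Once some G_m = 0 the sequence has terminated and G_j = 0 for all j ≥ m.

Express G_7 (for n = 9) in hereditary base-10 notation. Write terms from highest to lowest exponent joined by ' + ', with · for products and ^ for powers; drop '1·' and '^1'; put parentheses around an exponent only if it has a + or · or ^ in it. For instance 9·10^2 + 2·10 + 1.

2·10 + 5

base 3: 9 = 3^2; at 4: 4^2 = 16; next = 15
base 4: 15 = 3·4 + 3; at 5: 3·5 + 3 = 18; next = 17
base 5: 17 = 3·5 + 2; at 6: 3·6 + 2 = 20; next = 19
base 6: 19 = 3·6 + 1; at 7: 3·7 + 1 = 22; next = 21
base 7: 21 = 3·7; at 8: 3·8 = 24; next = 23
base 8: 23 = 2·8 + 7; at 9: 2·9 + 7 = 25; next = 24
base 9: 24 = 2·9 + 6; at 10: 2·10 + 6 = 26; next = 25
base 10: 25 = 2·10 + 5; at 11: 2·11 + 5 = 27; next = 26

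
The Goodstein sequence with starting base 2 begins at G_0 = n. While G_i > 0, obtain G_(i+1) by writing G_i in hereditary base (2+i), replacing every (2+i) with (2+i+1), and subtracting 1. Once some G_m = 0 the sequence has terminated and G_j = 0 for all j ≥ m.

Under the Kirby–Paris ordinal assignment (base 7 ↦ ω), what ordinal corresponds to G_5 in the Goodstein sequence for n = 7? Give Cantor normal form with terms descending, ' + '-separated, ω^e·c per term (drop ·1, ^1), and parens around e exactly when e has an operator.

ω^ω

G_0=7  [base 2] 2^2 + 2 + 1  →[2↦3]→  3^3 + 3 + 1 = 31  −1 ⇒ G_1=30
G_1=30  [base 3] 3^3 + 3  →[3↦4]→  4^4 + 4 = 260  −1 ⇒ G_2=259
G_2=259  [base 4] 4^4 + 3  →[4↦5]→  5^5 + 3 = 3128  −1 ⇒ G_3=3127
G_3=3127  [base 5] 5^5 + 2  →[5↦6]→  6^6 + 2 = 46658  −1 ⇒ G_4=46657
G_4=46657  [base 6] 6^6 + 1  →[6↦7]→  7^7 + 1 = 823544  −1 ⇒ G_5=823543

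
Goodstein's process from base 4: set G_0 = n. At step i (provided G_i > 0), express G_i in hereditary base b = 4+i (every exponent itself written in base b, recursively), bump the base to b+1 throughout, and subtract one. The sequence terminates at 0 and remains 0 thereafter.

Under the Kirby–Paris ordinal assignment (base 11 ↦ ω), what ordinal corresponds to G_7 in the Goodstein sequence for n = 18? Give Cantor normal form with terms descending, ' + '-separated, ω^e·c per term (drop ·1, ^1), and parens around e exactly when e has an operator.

18 —HB4→ 4^2 + 2 —bump→ 5^2 + 2 = 27 —(−1)→ 26
26 —HB5→ 5^2 + 1 —bump→ 6^2 + 1 = 37 —(−1)→ 36
36 —HB6→ 6^2 —bump→ 7^2 = 49 —(−1)→ 48
48 —HB7→ 6·7 + 6 —bump→ 6·8 + 6 = 54 —(−1)→ 53
53 —HB8→ 6·8 + 5 —bump→ 6·9 + 5 = 59 —(−1)→ 58
58 —HB9→ 6·9 + 4 —bump→ 6·10 + 4 = 64 —(−1)→ 63
63 —HB10→ 6·10 + 3 —bump→ 6·11 + 3 = 69 —(−1)→ 68

ω·6 + 2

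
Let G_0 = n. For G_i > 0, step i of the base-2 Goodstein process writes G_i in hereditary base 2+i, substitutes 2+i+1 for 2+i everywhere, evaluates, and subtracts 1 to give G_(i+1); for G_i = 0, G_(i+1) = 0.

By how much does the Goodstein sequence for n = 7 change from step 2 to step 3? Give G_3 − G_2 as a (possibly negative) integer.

2868

[0] 7 ≡ 2^2 + 2 + 1 (base 2). Lift 3: 31. −1: 30.
[1] 30 ≡ 3^3 + 3 (base 3). Lift 4: 260. −1: 259.
[2] 259 ≡ 4^4 + 3 (base 4). Lift 5: 3128. −1: 3127.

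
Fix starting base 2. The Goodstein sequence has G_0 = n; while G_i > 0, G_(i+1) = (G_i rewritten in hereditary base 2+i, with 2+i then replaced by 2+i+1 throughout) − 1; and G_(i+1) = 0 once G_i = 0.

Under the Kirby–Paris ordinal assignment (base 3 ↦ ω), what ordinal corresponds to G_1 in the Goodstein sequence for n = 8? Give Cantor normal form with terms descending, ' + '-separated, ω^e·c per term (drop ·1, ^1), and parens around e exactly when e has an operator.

step 0: 8 = 2^(2 + 1); sub 3 for 2: 3^(3 + 1); = 81; G_1 = 81−1 = 80
step 1: 80 = 2·3^3 + 2·3^2 + 2·3 + 2; sub 4 for 3: 2·4^4 + 2·4^2 + 2·4 + 2; = 554; G_2 = 554−1 = 553

ω^ω·2 + ω^2·2 + ω·2 + 2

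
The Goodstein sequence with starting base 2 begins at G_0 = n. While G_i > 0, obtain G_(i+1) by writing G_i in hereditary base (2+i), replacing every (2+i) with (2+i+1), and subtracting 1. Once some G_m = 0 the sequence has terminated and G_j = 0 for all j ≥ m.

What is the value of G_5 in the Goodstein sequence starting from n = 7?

7 —HB2→ 2^2 + 2 + 1 —bump→ 3^3 + 3 + 1 = 31 —(−1)→ 30
30 —HB3→ 3^3 + 3 —bump→ 4^4 + 4 = 260 —(−1)→ 259
259 —HB4→ 4^4 + 3 —bump→ 5^5 + 3 = 3128 —(−1)→ 3127
3127 —HB5→ 5^5 + 2 —bump→ 6^6 + 2 = 46658 —(−1)→ 46657
46657 —HB6→ 6^6 + 1 —bump→ 7^7 + 1 = 823544 —(−1)→ 823543
823543 —HB7→ 7^7 —bump→ 8^8 = 16777216 —(−1)→ 16777215

823543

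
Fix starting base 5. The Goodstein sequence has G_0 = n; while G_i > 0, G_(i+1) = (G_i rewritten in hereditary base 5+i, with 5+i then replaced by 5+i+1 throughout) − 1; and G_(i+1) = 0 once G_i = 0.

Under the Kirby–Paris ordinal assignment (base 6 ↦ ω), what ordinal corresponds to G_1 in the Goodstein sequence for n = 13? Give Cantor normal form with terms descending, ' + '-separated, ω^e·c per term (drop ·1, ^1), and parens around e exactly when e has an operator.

ω·2 + 2

G_0=13  [base 5] 2·5 + 3  →[5↦6]→  2·6 + 3 = 15  −1 ⇒ G_1=14
G_1=14  [base 6] 2·6 + 2  →[6↦7]→  2·7 + 2 = 16  −1 ⇒ G_2=15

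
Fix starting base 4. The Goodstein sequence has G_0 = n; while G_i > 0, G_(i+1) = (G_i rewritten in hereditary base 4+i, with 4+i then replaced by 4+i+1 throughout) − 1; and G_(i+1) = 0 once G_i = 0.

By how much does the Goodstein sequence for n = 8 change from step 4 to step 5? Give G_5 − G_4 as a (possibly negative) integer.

i=0: 8 = 2·4 (b=4); 4→5: 2·5 = 10; 10−1 = 9
i=1: 9 = 5 + 4 (b=5); 5→6: 6 + 4 = 10; 10−1 = 9
i=2: 9 = 6 + 3 (b=6); 6→7: 7 + 3 = 10; 10−1 = 9
i=3: 9 = 7 + 2 (b=7); 7→8: 8 + 2 = 10; 10−1 = 9
i=4: 9 = 8 + 1 (b=8); 8→9: 9 + 1 = 10; 10−1 = 9

0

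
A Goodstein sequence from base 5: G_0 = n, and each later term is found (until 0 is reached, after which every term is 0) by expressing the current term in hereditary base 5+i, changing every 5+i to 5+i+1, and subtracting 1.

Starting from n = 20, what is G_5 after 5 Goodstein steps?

G_0 = 20. HB_5(20) = 4·5. Bump = 24. G_1 = 23.
G_1 = 23. HB_6(23) = 3·6 + 5. Bump = 26. G_2 = 25.
G_2 = 25. HB_7(25) = 3·7 + 4. Bump = 28. G_3 = 27.
G_3 = 27. HB_8(27) = 3·8 + 3. Bump = 30. G_4 = 29.
G_4 = 29. HB_9(29) = 3·9 + 2. Bump = 32. G_5 = 31.
G_5 = 31. HB_10(31) = 3·10 + 1. Bump = 34. G_6 = 33.

31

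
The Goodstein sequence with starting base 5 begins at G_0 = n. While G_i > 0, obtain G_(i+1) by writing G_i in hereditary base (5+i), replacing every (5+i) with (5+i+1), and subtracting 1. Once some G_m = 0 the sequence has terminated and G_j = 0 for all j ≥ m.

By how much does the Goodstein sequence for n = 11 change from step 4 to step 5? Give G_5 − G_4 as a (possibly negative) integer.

0

step 0: 11 = 2·5 + 1; sub 6 for 5: 2·6 + 1; = 13; G_1 = 13−1 = 12
step 1: 12 = 2·6; sub 7 for 6: 2·7; = 14; G_2 = 14−1 = 13
step 2: 13 = 7 + 6; sub 8 for 7: 8 + 6; = 14; G_3 = 14−1 = 13
step 3: 13 = 8 + 5; sub 9 for 8: 9 + 5; = 14; G_4 = 14−1 = 13
step 4: 13 = 9 + 4; sub 10 for 9: 10 + 4; = 14; G_5 = 14−1 = 13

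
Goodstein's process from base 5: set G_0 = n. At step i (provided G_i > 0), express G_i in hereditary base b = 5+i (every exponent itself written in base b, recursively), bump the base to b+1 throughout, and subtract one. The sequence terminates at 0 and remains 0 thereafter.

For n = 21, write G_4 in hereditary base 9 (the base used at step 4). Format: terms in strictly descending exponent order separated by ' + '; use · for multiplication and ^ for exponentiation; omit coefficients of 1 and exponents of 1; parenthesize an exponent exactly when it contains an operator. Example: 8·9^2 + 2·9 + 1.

3·9 + 4

(0) 21|_5 = 4·5 + 1 ↦ 4·6 + 1|_6 = 25 ⇒ 24
(1) 24|_6 = 4·6 ↦ 4·7|_7 = 28 ⇒ 27
(2) 27|_7 = 3·7 + 6 ↦ 3·8 + 6|_8 = 30 ⇒ 29
(3) 29|_8 = 3·8 + 5 ↦ 3·9 + 5|_9 = 32 ⇒ 31
(4) 31|_9 = 3·9 + 4 ↦ 3·10 + 4|_10 = 34 ⇒ 33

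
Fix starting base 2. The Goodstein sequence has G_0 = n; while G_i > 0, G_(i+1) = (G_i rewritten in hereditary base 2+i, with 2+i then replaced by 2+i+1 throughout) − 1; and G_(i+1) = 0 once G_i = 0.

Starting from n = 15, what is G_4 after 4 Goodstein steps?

326593

G_0=15  [base 2] 2^(2 + 1) + 2^2 + 2 + 1  →[2↦3]→  3^(3 + 1) + 3^3 + 3 + 1 = 112  −1 ⇒ G_1=111
G_1=111  [base 3] 3^(3 + 1) + 3^3 + 3  →[3↦4]→  4^(4 + 1) + 4^4 + 4 = 1284  −1 ⇒ G_2=1283
G_2=1283  [base 4] 4^(4 + 1) + 4^4 + 3  →[4↦5]→  5^(5 + 1) + 5^5 + 3 = 18753  −1 ⇒ G_3=18752
G_3=18752  [base 5] 5^(5 + 1) + 5^5 + 2  →[5↦6]→  6^(6 + 1) + 6^6 + 2 = 326594  −1 ⇒ G_4=326593
G_4=326593  [base 6] 6^(6 + 1) + 6^6 + 1  →[6↦7]→  7^(7 + 1) + 7^7 + 1 = 6588345  −1 ⇒ G_5=6588344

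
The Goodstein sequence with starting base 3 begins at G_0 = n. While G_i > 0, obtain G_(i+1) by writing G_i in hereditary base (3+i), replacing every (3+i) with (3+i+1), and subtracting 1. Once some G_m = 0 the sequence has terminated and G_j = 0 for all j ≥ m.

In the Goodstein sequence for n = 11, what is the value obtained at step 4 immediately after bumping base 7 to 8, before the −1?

[0] 11 ≡ 3^2 + 2 (base 3). Lift 4: 18. −1: 17.
[1] 17 ≡ 4^2 + 1 (base 4). Lift 5: 26. −1: 25.
[2] 25 ≡ 5^2 (base 5). Lift 6: 36. −1: 35.
[3] 35 ≡ 5·6 + 5 (base 6). Lift 7: 40. −1: 39.
[4] 39 ≡ 5·7 + 4 (base 7). Lift 8: 44. −1: 43.

44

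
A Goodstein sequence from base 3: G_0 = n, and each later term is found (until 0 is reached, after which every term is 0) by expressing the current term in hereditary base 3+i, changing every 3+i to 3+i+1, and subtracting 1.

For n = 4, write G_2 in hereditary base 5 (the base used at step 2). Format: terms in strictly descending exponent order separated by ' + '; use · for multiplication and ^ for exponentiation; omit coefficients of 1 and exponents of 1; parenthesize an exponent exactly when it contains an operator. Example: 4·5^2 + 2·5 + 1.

4

(0) 4|_3 = 3 + 1 ↦ 4 + 1|_4 = 5 ⇒ 4
(1) 4|_4 = 4 ↦ 5|_5 = 5 ⇒ 4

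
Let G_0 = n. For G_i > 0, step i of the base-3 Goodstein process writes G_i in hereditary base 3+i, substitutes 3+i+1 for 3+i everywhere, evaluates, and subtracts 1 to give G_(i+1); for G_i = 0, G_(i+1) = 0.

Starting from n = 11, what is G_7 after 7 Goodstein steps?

[0] 11 ≡ 3^2 + 2 (base 3). Lift 4: 18. −1: 17.
[1] 17 ≡ 4^2 + 1 (base 4). Lift 5: 26. −1: 25.
[2] 25 ≡ 5^2 (base 5). Lift 6: 36. −1: 35.
[3] 35 ≡ 5·6 + 5 (base 6). Lift 7: 40. −1: 39.
[4] 39 ≡ 5·7 + 4 (base 7). Lift 8: 44. −1: 43.
[5] 43 ≡ 5·8 + 3 (base 8). Lift 9: 48. −1: 47.
[6] 47 ≡ 5·9 + 2 (base 9). Lift 10: 52. −1: 51.

51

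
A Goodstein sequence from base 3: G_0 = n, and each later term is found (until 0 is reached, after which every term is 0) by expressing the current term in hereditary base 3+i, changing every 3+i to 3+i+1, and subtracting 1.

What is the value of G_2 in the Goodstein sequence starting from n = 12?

[0] 12 ≡ 3^2 + 3 (base 3). Lift 4: 20. −1: 19.
[1] 19 ≡ 4^2 + 3 (base 4). Lift 5: 28. −1: 27.

27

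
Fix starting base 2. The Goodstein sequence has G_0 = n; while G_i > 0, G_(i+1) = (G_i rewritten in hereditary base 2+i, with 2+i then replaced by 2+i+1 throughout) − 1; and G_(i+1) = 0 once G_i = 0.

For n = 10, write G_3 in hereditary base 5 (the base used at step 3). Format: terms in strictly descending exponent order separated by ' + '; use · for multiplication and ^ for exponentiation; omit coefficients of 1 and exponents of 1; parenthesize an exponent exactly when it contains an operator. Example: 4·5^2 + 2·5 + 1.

10 —HB2→ 2^(2 + 1) + 2 —bump→ 3^(3 + 1) + 3 = 84 —(−1)→ 83
83 —HB3→ 3^(3 + 1) + 2 —bump→ 4^(4 + 1) + 2 = 1026 —(−1)→ 1025
1025 —HB4→ 4^(4 + 1) + 1 —bump→ 5^(5 + 1) + 1 = 15626 —(−1)→ 15625

5^(5 + 1)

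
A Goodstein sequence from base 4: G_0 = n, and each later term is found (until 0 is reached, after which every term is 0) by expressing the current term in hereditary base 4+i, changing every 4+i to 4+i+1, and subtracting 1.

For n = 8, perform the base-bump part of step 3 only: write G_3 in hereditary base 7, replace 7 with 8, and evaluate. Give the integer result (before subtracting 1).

10

step 0: 8 = 2·4; sub 5 for 4: 2·5; = 10; G_1 = 10−1 = 9
step 1: 9 = 5 + 4; sub 6 for 5: 6 + 4; = 10; G_2 = 10−1 = 9
step 2: 9 = 6 + 3; sub 7 for 6: 7 + 3; = 10; G_3 = 10−1 = 9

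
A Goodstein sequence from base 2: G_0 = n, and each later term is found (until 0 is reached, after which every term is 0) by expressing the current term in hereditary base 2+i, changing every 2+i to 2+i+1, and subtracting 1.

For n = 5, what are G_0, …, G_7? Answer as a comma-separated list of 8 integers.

5, 27, 255, 467, 775, 1197, 1751, 2454

(0) 5|_2 = 2^2 + 1 ↦ 3^3 + 1|_3 = 28 ⇒ 27
(1) 27|_3 = 3^3 ↦ 4^4|_4 = 256 ⇒ 255
(2) 255|_4 = 3·4^3 + 3·4^2 + 3·4 + 3 ↦ 3·5^3 + 3·5^2 + 3·5 + 3|_5 = 468 ⇒ 467
(3) 467|_5 = 3·5^3 + 3·5^2 + 3·5 + 2 ↦ 3·6^3 + 3·6^2 + 3·6 + 2|_6 = 776 ⇒ 775
(4) 775|_6 = 3·6^3 + 3·6^2 + 3·6 + 1 ↦ 3·7^3 + 3·7^2 + 3·7 + 1|_7 = 1198 ⇒ 1197
(5) 1197|_7 = 3·7^3 + 3·7^2 + 3·7 ↦ 3·8^3 + 3·8^2 + 3·8|_8 = 1752 ⇒ 1751
(6) 1751|_8 = 3·8^3 + 3·8^2 + 2·8 + 7 ↦ 3·9^3 + 3·9^2 + 2·9 + 7|_9 = 2455 ⇒ 2454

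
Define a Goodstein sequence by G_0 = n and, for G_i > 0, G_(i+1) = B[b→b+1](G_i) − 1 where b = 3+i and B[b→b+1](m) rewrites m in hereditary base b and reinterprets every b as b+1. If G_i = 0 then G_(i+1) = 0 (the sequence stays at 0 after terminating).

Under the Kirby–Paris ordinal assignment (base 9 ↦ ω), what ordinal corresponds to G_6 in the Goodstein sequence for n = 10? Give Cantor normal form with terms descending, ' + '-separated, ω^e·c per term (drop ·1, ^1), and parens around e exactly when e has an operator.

G_0=10  [base 3] 3^2 + 1  →[3↦4]→  4^2 + 1 = 17  −1 ⇒ G_1=16
G_1=16  [base 4] 4^2  →[4↦5]→  5^2 = 25  −1 ⇒ G_2=24
G_2=24  [base 5] 4·5 + 4  →[5↦6]→  4·6 + 4 = 28  −1 ⇒ G_3=27
G_3=27  [base 6] 4·6 + 3  →[6↦7]→  4·7 + 3 = 31  −1 ⇒ G_4=30
G_4=30  [base 7] 4·7 + 2  →[7↦8]→  4·8 + 2 = 34  −1 ⇒ G_5=33
G_5=33  [base 8] 4·8 + 1  →[8↦9]→  4·9 + 1 = 37  −1 ⇒ G_6=36

ω·4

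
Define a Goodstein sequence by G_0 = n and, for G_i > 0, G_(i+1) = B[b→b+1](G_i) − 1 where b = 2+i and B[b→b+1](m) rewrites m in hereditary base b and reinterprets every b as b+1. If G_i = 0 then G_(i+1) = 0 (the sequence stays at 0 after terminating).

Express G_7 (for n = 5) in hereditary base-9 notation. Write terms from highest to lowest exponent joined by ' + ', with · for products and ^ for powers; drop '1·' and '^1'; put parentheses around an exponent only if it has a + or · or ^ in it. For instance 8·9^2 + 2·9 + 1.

base 2: 5 = 2^2 + 1; at 3: 3^3 + 1 = 28; next = 27
base 3: 27 = 3^3; at 4: 4^4 = 256; next = 255
base 4: 255 = 3·4^3 + 3·4^2 + 3·4 + 3; at 5: 3·5^3 + 3·5^2 + 3·5 + 3 = 468; next = 467
base 5: 467 = 3·5^3 + 3·5^2 + 3·5 + 2; at 6: 3·6^3 + 3·6^2 + 3·6 + 2 = 776; next = 775
base 6: 775 = 3·6^3 + 3·6^2 + 3·6 + 1; at 7: 3·7^3 + 3·7^2 + 3·7 + 1 = 1198; next = 1197
base 7: 1197 = 3·7^3 + 3·7^2 + 3·7; at 8: 3·8^3 + 3·8^2 + 3·8 = 1752; next = 1751
base 8: 1751 = 3·8^3 + 3·8^2 + 2·8 + 7; at 9: 3·9^3 + 3·9^2 + 2·9 + 7 = 2455; next = 2454

3·9^3 + 3·9^2 + 2·9 + 6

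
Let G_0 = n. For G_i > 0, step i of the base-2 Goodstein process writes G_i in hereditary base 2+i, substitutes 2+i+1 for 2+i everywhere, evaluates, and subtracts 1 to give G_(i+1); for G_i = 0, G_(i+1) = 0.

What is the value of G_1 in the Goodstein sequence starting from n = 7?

i=0: 7 = 2^2 + 2 + 1 (b=2); 2→3: 3^3 + 3 + 1 = 31; 31−1 = 30
i=1: 30 = 3^3 + 3 (b=3); 3→4: 4^4 + 4 = 260; 260−1 = 259

30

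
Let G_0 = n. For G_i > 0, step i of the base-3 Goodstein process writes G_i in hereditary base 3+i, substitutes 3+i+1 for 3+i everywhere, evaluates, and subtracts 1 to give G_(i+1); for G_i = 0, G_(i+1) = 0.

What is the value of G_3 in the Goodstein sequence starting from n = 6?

7

G_0=6  [base 3] 2·3  →[3↦4]→  2·4 = 8  −1 ⇒ G_1=7
G_1=7  [base 4] 4 + 3  →[4↦5]→  5 + 3 = 8  −1 ⇒ G_2=7
G_2=7  [base 5] 5 + 2  →[5↦6]→  6 + 2 = 8  −1 ⇒ G_3=7
G_3=7  [base 6] 6 + 1  →[6↦7]→  7 + 1 = 8  −1 ⇒ G_4=7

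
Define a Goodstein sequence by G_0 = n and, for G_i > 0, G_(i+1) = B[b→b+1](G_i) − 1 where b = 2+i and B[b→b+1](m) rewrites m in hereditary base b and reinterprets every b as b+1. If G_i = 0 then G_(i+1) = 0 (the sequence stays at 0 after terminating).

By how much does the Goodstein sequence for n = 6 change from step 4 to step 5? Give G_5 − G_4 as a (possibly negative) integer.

51384

6 —HB2→ 2^2 + 2 —bump→ 3^3 + 3 = 30 —(−1)→ 29
29 —HB3→ 3^3 + 2 —bump→ 4^4 + 2 = 258 —(−1)→ 257
257 —HB4→ 4^4 + 1 —bump→ 5^5 + 1 = 3126 —(−1)→ 3125
3125 —HB5→ 5^5 —bump→ 6^6 = 46656 —(−1)→ 46655
46655 —HB6→ 5·6^5 + 5·6^4 + 5·6^3 + 5·6^2 + 5·6 + 5 —bump→ 5·7^5 + 5·7^4 + 5·7^3 + 5·7^2 + 5·7 + 5 = 98040 —(−1)→ 98039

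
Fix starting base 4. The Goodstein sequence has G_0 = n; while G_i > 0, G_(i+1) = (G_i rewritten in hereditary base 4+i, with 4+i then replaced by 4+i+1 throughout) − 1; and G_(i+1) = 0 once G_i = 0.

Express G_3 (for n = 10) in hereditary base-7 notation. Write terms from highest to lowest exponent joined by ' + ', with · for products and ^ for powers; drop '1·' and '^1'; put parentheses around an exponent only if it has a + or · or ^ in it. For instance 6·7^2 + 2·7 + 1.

[0] 10 ≡ 2·4 + 2 (base 4). Lift 5: 12. −1: 11.
[1] 11 ≡ 2·5 + 1 (base 5). Lift 6: 13. −1: 12.
[2] 12 ≡ 2·6 (base 6). Lift 7: 14. −1: 13.
[3] 13 ≡ 7 + 6 (base 7). Lift 8: 14. −1: 13.

7 + 6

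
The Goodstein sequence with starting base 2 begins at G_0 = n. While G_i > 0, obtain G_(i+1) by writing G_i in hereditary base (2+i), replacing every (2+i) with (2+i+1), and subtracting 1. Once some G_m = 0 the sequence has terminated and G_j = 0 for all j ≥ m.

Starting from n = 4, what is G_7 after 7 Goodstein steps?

173

4 —HB2→ 2^2 —bump→ 3^3 = 27 —(−1)→ 26
26 —HB3→ 2·3^2 + 2·3 + 2 —bump→ 2·4^2 + 2·4 + 2 = 42 —(−1)→ 41
41 —HB4→ 2·4^2 + 2·4 + 1 —bump→ 2·5^2 + 2·5 + 1 = 61 —(−1)→ 60
60 —HB5→ 2·5^2 + 2·5 —bump→ 2·6^2 + 2·6 = 84 —(−1)→ 83
83 —HB6→ 2·6^2 + 6 + 5 —bump→ 2·7^2 + 7 + 5 = 110 —(−1)→ 109
109 —HB7→ 2·7^2 + 7 + 4 —bump→ 2·8^2 + 8 + 4 = 140 —(−1)→ 139
139 —HB8→ 2·8^2 + 8 + 3 —bump→ 2·9^2 + 9 + 3 = 174 —(−1)→ 173
173 —HB9→ 2·9^2 + 9 + 2 —bump→ 2·10^2 + 10 + 2 = 212 —(−1)→ 211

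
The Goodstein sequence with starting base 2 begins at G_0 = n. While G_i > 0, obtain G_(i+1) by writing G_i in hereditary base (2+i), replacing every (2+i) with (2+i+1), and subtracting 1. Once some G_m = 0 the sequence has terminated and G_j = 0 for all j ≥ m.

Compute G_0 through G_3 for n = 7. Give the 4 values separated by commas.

G_0=7  [base 2] 2^2 + 2 + 1  →[2↦3]→  3^3 + 3 + 1 = 31  −1 ⇒ G_1=30
G_1=30  [base 3] 3^3 + 3  →[3↦4]→  4^4 + 4 = 260  −1 ⇒ G_2=259
G_2=259  [base 4] 4^4 + 3  →[4↦5]→  5^5 + 3 = 3128  −1 ⇒ G_3=3127

7, 30, 259, 3127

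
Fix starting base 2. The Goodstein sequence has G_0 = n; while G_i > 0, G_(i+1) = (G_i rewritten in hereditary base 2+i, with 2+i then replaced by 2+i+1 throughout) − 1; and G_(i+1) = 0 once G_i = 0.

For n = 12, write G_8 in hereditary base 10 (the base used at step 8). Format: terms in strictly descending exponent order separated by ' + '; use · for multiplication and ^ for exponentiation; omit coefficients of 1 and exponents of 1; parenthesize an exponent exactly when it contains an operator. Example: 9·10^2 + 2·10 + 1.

10^(10 + 1) + 2·10^2 + 10 + 1

G_0 = 12. HB_2(12) = 2^(2 + 1) + 2^2. Bump = 108. G_1 = 107.
G_1 = 107. HB_3(107) = 3^(3 + 1) + 2·3^2 + 2·3 + 2. Bump = 1066. G_2 = 1065.
G_2 = 1065. HB_4(1065) = 4^(4 + 1) + 2·4^2 + 2·4 + 1. Bump = 15686. G_3 = 15685.
G_3 = 15685. HB_5(15685) = 5^(5 + 1) + 2·5^2 + 2·5. Bump = 280020. G_4 = 280019.
G_4 = 280019. HB_6(280019) = 6^(6 + 1) + 2·6^2 + 6 + 5. Bump = 5764911. G_5 = 5764910.
G_5 = 5764910. HB_7(5764910) = 7^(7 + 1) + 2·7^2 + 7 + 4. Bump = 134217868. G_6 = 134217867.
G_6 = 134217867. HB_8(134217867) = 8^(8 + 1) + 2·8^2 + 8 + 3. Bump = 3486784575. G_7 = 3486784574.
G_7 = 3486784574. HB_9(3486784574) = 9^(9 + 1) + 2·9^2 + 9 + 2. Bump = 100000000212. G_8 = 100000000211.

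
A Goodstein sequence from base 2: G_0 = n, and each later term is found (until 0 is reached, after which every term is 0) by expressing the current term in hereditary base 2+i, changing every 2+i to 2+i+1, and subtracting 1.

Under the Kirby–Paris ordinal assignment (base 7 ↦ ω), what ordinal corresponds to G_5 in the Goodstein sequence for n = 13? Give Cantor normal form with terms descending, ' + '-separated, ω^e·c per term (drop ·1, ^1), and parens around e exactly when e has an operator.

ω^(ω + 1) + ω^3·3 + ω^2·3 + ω·3

13 —HB2→ 2^(2 + 1) + 2^2 + 1 —bump→ 3^(3 + 1) + 3^3 + 1 = 109 —(−1)→ 108
108 —HB3→ 3^(3 + 1) + 3^3 —bump→ 4^(4 + 1) + 4^4 = 1280 —(−1)→ 1279
1279 —HB4→ 4^(4 + 1) + 3·4^3 + 3·4^2 + 3·4 + 3 —bump→ 5^(5 + 1) + 3·5^3 + 3·5^2 + 3·5 + 3 = 16093 —(−1)→ 16092
16092 —HB5→ 5^(5 + 1) + 3·5^3 + 3·5^2 + 3·5 + 2 —bump→ 6^(6 + 1) + 3·6^3 + 3·6^2 + 3·6 + 2 = 280712 —(−1)→ 280711
280711 —HB6→ 6^(6 + 1) + 3·6^3 + 3·6^2 + 3·6 + 1 —bump→ 7^(7 + 1) + 3·7^3 + 3·7^2 + 3·7 + 1 = 5765999 —(−1)→ 5765998
5765998 —HB7→ 7^(7 + 1) + 3·7^3 + 3·7^2 + 3·7 —bump→ 8^(8 + 1) + 3·8^3 + 3·8^2 + 3·8 = 134219480 —(−1)→ 134219479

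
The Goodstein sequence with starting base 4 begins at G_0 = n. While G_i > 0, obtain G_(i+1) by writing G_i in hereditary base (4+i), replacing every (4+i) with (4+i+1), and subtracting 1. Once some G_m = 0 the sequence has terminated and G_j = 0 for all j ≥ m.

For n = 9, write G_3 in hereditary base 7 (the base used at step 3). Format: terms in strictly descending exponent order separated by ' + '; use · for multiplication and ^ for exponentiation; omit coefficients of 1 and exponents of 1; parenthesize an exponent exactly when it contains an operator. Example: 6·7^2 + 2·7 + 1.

base 4: 9 = 2·4 + 1; at 5: 2·5 + 1 = 11; next = 10
base 5: 10 = 2·5; at 6: 2·6 = 12; next = 11
base 6: 11 = 6 + 5; at 7: 7 + 5 = 12; next = 11
base 7: 11 = 7 + 4; at 8: 8 + 4 = 12; next = 11

7 + 4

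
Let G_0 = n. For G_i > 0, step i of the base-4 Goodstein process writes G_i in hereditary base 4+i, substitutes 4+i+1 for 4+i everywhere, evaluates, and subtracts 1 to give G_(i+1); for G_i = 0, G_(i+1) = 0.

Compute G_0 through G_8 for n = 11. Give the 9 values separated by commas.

11, 12, 13, 14, 15, 15, 15, 15, 15

11 —HB4→ 2·4 + 3 —bump→ 2·5 + 3 = 13 —(−1)→ 12
12 —HB5→ 2·5 + 2 —bump→ 2·6 + 2 = 14 —(−1)→ 13
13 —HB6→ 2·6 + 1 —bump→ 2·7 + 1 = 15 —(−1)→ 14
14 —HB7→ 2·7 —bump→ 2·8 = 16 —(−1)→ 15
15 —HB8→ 8 + 7 —bump→ 9 + 7 = 16 —(−1)→ 15
15 —HB9→ 9 + 6 —bump→ 10 + 6 = 16 —(−1)→ 15
15 —HB10→ 10 + 5 —bump→ 11 + 5 = 16 —(−1)→ 15
15 —HB11→ 11 + 4 —bump→ 12 + 4 = 16 —(−1)→ 15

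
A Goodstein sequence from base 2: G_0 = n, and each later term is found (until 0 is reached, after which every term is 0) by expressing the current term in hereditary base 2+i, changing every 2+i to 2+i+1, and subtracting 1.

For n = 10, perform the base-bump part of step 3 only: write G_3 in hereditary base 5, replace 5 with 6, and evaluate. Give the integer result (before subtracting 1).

base 2: 10 = 2^(2 + 1) + 2; at 3: 3^(3 + 1) + 3 = 84; next = 83
base 3: 83 = 3^(3 + 1) + 2; at 4: 4^(4 + 1) + 2 = 1026; next = 1025
base 4: 1025 = 4^(4 + 1) + 1; at 5: 5^(5 + 1) + 1 = 15626; next = 15625
base 5: 15625 = 5^(5 + 1); at 6: 6^(6 + 1) = 279936; next = 279935

279936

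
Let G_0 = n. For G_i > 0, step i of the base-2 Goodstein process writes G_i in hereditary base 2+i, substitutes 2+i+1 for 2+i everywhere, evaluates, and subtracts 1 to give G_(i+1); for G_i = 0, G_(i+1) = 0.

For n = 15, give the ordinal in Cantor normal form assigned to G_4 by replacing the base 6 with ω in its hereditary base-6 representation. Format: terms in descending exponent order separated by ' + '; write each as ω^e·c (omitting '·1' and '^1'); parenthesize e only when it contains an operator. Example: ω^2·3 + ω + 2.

base 2: 15 = 2^(2 + 1) + 2^2 + 2 + 1; at 3: 3^(3 + 1) + 3^3 + 3 + 1 = 112; next = 111
base 3: 111 = 3^(3 + 1) + 3^3 + 3; at 4: 4^(4 + 1) + 4^4 + 4 = 1284; next = 1283
base 4: 1283 = 4^(4 + 1) + 4^4 + 3; at 5: 5^(5 + 1) + 5^5 + 3 = 18753; next = 18752
base 5: 18752 = 5^(5 + 1) + 5^5 + 2; at 6: 6^(6 + 1) + 6^6 + 2 = 326594; next = 326593
base 6: 326593 = 6^(6 + 1) + 6^6 + 1; at 7: 7^(7 + 1) + 7^7 + 1 = 6588345; next = 6588344

ω^(ω + 1) + ω^ω + 1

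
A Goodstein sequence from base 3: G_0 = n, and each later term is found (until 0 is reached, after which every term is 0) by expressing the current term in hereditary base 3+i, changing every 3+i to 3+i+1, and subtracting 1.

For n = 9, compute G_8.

26

base 3: 9 = 3^2; at 4: 4^2 = 16; next = 15
base 4: 15 = 3·4 + 3; at 5: 3·5 + 3 = 18; next = 17
base 5: 17 = 3·5 + 2; at 6: 3·6 + 2 = 20; next = 19
base 6: 19 = 3·6 + 1; at 7: 3·7 + 1 = 22; next = 21
base 7: 21 = 3·7; at 8: 3·8 = 24; next = 23
base 8: 23 = 2·8 + 7; at 9: 2·9 + 7 = 25; next = 24
base 9: 24 = 2·9 + 6; at 10: 2·10 + 6 = 26; next = 25
base 10: 25 = 2·10 + 5; at 11: 2·11 + 5 = 27; next = 26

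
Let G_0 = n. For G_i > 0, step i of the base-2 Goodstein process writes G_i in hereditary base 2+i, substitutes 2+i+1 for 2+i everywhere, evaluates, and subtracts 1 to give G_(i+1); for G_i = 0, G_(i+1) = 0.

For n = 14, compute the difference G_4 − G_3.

step 0: 14 = 2^(2 + 1) + 2^2 + 2; sub 3 for 2: 3^(3 + 1) + 3^3 + 3; = 111; G_1 = 111−1 = 110
step 1: 110 = 3^(3 + 1) + 3^3 + 2; sub 4 for 3: 4^(4 + 1) + 4^4 + 2; = 1282; G_2 = 1282−1 = 1281
step 2: 1281 = 4^(4 + 1) + 4^4 + 1; sub 5 for 4: 5^(5 + 1) + 5^5 + 1; = 18751; G_3 = 18751−1 = 18750
step 3: 18750 = 5^(5 + 1) + 5^5; sub 6 for 5: 6^(6 + 1) + 6^6; = 326592; G_4 = 326592−1 = 326591

307841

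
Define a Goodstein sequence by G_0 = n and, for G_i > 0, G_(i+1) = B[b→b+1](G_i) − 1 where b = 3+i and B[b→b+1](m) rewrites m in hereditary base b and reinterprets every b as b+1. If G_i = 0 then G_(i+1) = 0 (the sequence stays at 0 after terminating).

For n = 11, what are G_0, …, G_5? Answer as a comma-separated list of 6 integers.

i=0: 11 = 3^2 + 2 (b=3); 3→4: 4^2 + 2 = 18; 18−1 = 17
i=1: 17 = 4^2 + 1 (b=4); 4→5: 5^2 + 1 = 26; 26−1 = 25
i=2: 25 = 5^2 (b=5); 5→6: 6^2 = 36; 36−1 = 35
i=3: 35 = 5·6 + 5 (b=6); 6→7: 5·7 + 5 = 40; 40−1 = 39
i=4: 39 = 5·7 + 4 (b=7); 7→8: 5·8 + 4 = 44; 44−1 = 43

11, 17, 25, 35, 39, 43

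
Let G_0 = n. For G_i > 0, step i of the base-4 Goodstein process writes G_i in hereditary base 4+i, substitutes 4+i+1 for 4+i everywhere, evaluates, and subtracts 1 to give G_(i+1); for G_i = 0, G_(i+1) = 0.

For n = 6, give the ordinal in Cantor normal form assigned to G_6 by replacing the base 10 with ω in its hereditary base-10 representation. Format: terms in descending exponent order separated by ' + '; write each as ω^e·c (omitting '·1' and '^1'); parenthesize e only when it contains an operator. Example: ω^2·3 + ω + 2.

[0] 6 ≡ 4 + 2 (base 4). Lift 5: 7. −1: 6.
[1] 6 ≡ 5 + 1 (base 5). Lift 6: 7. −1: 6.
[2] 6 ≡ 6 (base 6). Lift 7: 7. −1: 6.
[3] 6 ≡ 6 (base 7). Lift 8: 6. −1: 5.
[4] 5 ≡ 5 (base 8). Lift 9: 5. −1: 4.
[5] 4 ≡ 4 (base 9). Lift 10: 4. −1: 3.

3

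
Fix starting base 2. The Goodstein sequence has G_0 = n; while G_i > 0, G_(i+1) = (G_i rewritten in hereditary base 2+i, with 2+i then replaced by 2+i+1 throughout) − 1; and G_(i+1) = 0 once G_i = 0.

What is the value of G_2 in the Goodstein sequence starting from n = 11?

1027

step 0: 11 = 2^(2 + 1) + 2 + 1; sub 3 for 2: 3^(3 + 1) + 3 + 1; = 85; G_1 = 85−1 = 84
step 1: 84 = 3^(3 + 1) + 3; sub 4 for 3: 4^(4 + 1) + 4; = 1028; G_2 = 1028−1 = 1027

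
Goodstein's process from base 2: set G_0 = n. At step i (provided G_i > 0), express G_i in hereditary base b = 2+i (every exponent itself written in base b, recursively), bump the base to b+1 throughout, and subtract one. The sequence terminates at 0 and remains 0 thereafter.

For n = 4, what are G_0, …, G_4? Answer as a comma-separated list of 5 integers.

4, 26, 41, 60, 83

[0] 4 ≡ 2^2 (base 2). Lift 3: 27. −1: 26.
[1] 26 ≡ 2·3^2 + 2·3 + 2 (base 3). Lift 4: 42. −1: 41.
[2] 41 ≡ 2·4^2 + 2·4 + 1 (base 4). Lift 5: 61. −1: 60.
[3] 60 ≡ 2·5^2 + 2·5 (base 5). Lift 6: 84. −1: 83.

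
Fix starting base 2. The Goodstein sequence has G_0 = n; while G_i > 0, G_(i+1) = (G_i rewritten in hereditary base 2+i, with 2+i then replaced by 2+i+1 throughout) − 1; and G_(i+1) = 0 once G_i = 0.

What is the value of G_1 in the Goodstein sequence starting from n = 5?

(0) 5|_2 = 2^2 + 1 ↦ 3^3 + 1|_3 = 28 ⇒ 27
(1) 27|_3 = 3^3 ↦ 4^4|_4 = 256 ⇒ 255

27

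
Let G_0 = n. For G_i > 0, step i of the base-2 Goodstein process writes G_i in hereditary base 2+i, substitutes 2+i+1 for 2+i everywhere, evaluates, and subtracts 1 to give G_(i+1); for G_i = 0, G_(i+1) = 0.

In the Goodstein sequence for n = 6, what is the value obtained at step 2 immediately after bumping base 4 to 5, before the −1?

3126

6 —HB2→ 2^2 + 2 —bump→ 3^3 + 3 = 30 —(−1)→ 29
29 —HB3→ 3^3 + 2 —bump→ 4^4 + 2 = 258 —(−1)→ 257
257 —HB4→ 4^4 + 1 —bump→ 5^5 + 1 = 3126 —(−1)→ 3125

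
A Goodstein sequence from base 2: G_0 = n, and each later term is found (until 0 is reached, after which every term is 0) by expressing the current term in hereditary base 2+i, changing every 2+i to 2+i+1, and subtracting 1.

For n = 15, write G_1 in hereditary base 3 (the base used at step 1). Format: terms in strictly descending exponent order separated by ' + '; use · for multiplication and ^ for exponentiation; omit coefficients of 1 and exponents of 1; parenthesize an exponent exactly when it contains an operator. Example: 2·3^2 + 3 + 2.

3^(3 + 1) + 3^3 + 3

[0] 15 ≡ 2^(2 + 1) + 2^2 + 2 + 1 (base 2). Lift 3: 112. −1: 111.
[1] 111 ≡ 3^(3 + 1) + 3^3 + 3 (base 3). Lift 4: 1284. −1: 1283.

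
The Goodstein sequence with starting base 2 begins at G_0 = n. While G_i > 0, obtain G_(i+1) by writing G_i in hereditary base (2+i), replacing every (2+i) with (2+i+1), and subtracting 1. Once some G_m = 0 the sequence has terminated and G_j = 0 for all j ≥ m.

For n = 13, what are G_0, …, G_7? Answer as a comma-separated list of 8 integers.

[0] 13 ≡ 2^(2 + 1) + 2^2 + 1 (base 2). Lift 3: 109. −1: 108.
[1] 108 ≡ 3^(3 + 1) + 3^3 (base 3). Lift 4: 1280. −1: 1279.
[2] 1279 ≡ 4^(4 + 1) + 3·4^3 + 3·4^2 + 3·4 + 3 (base 4). Lift 5: 16093. −1: 16092.
[3] 16092 ≡ 5^(5 + 1) + 3·5^3 + 3·5^2 + 3·5 + 2 (base 5). Lift 6: 280712. −1: 280711.
[4] 280711 ≡ 6^(6 + 1) + 3·6^3 + 3·6^2 + 3·6 + 1 (base 6). Lift 7: 5765999. −1: 5765998.
[5] 5765998 ≡ 7^(7 + 1) + 3·7^3 + 3·7^2 + 3·7 (base 7). Lift 8: 134219480. −1: 134219479.
[6] 134219479 ≡ 8^(8 + 1) + 3·8^3 + 3·8^2 + 2·8 + 7 (base 8). Lift 9: 3486786856. −1: 3486786855.

13, 108, 1279, 16092, 280711, 5765998, 134219479, 3486786855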